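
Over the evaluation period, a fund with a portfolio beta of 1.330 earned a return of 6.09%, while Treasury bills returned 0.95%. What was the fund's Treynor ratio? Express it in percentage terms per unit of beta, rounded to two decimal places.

Treynor = (R_P − R_f) / β_P = (6.09% − 0.95%) / 1.3300 = 5.14% / 1.3300 = 3.86%

3.86%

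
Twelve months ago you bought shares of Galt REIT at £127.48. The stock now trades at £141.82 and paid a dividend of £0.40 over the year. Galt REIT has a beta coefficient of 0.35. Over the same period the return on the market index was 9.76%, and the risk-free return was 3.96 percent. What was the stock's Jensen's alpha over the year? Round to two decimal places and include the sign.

+5.57%

Realised HPR = (P1 + D1 − P0) / P0 = (141.82 + 0.40 − 127.48) / 127.48 = 14.74 / 127.48 = 11.5626%
MRP = 9.76% − 3.96% = 5.80%
CAPM required = R_f + β·MRP = 3.96% + 0.35 × 5.80% = 5.9900%
α = realised − required = 11.5626% − 5.9900% = +5.57%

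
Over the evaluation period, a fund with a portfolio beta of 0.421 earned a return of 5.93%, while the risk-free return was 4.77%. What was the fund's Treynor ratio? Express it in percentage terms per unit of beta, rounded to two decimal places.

Treynor = (R_P − R_f) / β_P = (5.93% − 4.77%) / 0.4210 = 1.16% / 0.4210 = 2.76%

2.76%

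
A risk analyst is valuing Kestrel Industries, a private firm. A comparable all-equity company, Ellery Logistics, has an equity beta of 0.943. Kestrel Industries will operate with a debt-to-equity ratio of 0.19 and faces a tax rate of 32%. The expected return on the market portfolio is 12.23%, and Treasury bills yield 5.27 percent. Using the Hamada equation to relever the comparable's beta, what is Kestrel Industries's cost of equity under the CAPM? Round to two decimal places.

12.68%

β_L = β_U × [1 + (1 − t)(D/E)] = 0.943 × [1 + (1 − 0.32) × 0.19]
    = 0.943 × [1 + 0.68 × 0.19] = 0.943 × 1.1292 = 1.0648
MRP = 12.23% − 5.27% = 6.96%
E(R) = R_f + β_L × MRP = 5.27% + 1.0648 × 6.96% = 12.68%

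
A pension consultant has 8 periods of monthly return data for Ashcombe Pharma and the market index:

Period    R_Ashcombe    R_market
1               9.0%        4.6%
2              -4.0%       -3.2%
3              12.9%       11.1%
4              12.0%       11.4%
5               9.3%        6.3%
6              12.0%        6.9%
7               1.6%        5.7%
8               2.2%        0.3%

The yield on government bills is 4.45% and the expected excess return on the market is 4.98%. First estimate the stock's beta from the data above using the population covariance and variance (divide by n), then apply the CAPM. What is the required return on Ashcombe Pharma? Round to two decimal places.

9.92%

Mean R_i = (9.0 − 4.0 + 12.9 + 12.0 + 9.3 + 12.0 + 1.6 + 2.2) / 8 = 6.8750%
Mean R_m = (4.6 − 3.2 + 11.1 + 11.4 + 6.3 + 6.9 + 5.7 + 0.3) / 8 = 5.3875%
Σ(R_i − R̄_i)(R_m − R̄_m) = 189.0475  ⇒  Cov = 189.0475 / 8 = 23.6309
Σ(R_m − R̄_m)² = 172.2488  ⇒  Var(R_m) = 172.2488 / 8 = 21.5311
β = Cov / Var(R_m) = 23.6309 / 21.5311 = 1.0975
E(R) = R_f + β × MRP = 4.45% + 1.0975 × 4.98% = 9.92%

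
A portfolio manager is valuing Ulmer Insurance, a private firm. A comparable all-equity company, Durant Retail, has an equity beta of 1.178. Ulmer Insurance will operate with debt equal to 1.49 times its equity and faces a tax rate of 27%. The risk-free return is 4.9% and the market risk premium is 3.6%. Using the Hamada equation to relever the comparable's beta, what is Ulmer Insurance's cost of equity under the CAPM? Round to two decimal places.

13.75%

β_L = β_U × [1 + (1 − t)(D/E)] = 1.178 × [1 + (1 − 0.27) × 1.49]
    = 1.178 × [1 + 0.73 × 1.49] = 1.178 × 2.0877 = 2.4593
E(R) = R_f + β_L × MRP = 4.9% + 2.4593 × 3.6% = 13.75%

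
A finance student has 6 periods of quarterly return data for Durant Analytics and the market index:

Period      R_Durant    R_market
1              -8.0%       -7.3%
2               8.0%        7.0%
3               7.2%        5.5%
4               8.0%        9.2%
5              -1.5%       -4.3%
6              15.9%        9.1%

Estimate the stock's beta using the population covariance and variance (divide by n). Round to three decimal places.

Mean R_i = (-8.0 + 8.0 + 7.2 + 8.0 − 1.5 + 15.9) / 6 = 4.9333%
Mean R_m = (-7.3 + 7.0 + 5.5 + 9.2 − 4.3 + 9.1) / 6 = 3.2000%
Σ(R_i − R̄_i)(R_m − R̄_m) = 284.0200  ⇒  Cov = 284.0200 / 6 = 47.3367
Σ(R_m − R̄_m)² = 257.0400  ⇒  Var(R_m) = 257.0400 / 6 = 42.8400
β = Cov / Var(R_m) = 47.3367 / 42.8400 = 1.1050

1.105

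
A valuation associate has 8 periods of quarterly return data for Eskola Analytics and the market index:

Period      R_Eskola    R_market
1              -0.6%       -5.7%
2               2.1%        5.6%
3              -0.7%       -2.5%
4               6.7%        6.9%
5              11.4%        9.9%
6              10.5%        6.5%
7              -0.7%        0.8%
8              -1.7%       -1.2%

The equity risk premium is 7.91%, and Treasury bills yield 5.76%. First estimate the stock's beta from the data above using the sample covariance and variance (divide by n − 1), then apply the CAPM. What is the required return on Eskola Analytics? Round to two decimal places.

12.48%

Mean R_i = (-0.6 + 2.1 − 0.7 + 6.7 + 11.4 + 10.5 − 0.7 − 1.7) / 8 = 3.3750%
Mean R_m = (-5.7 + 5.6 − 2.5 + 6.9 + 9.9 + 6.5 + 0.8 − 1.2) / 8 = 2.5375%
Σ(R_i − R̄_i)(R_m − R̄_m) = 177.2375  ⇒  Cov = 177.2375 / 7 = 25.3196
Σ(R_m − R̄_m)² = 208.5388  ⇒  Var(R_m) = 208.5388 / 7 = 29.7913
β = Cov / Var(R_m) = 25.3196 / 29.7913 = 0.8499
E(R) = R_f + β × MRP = 5.76% + 0.8499 × 7.91% = 12.48%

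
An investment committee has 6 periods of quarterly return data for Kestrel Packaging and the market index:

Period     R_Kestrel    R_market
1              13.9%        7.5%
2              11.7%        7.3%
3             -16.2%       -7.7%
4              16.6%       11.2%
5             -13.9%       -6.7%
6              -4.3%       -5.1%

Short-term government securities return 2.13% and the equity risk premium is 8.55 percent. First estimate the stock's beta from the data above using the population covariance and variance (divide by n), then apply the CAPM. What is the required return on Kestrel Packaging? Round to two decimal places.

16.62%

Mean R_i = (13.9 + 11.7 − 16.2 + 16.6 − 13.9 − 4.3) / 6 = 1.3000%
Mean R_m = (7.5 + 7.3 − 7.7 + 11.2 − 6.7 − 5.1) / 6 = 1.0833%
Σ(R_i − R̄_i)(R_m − R̄_m) = 606.9300  ⇒  Cov = 606.9300 / 6 = 101.1550
Σ(R_m − R̄_m)² = 358.1283  ⇒  Var(R_m) = 358.1283 / 6 = 59.6881
β = Cov / Var(R_m) = 101.1550 / 59.6881 = 1.6947
E(R) = R_f + β × MRP = 2.13% + 1.6947 × 8.55% = 16.62%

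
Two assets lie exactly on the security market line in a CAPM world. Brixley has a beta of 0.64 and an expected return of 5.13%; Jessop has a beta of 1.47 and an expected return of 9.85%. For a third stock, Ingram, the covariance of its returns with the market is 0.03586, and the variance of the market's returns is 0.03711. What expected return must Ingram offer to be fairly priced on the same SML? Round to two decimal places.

6.99%

MRP = (9.85% − 5.13%) / (1.47 − 0.64) = 5.6867%
R_f = 5.13% − 0.64 × 5.6867% = 1.4905%
β_Ingram = Cov / Var(R_m) = 0.03586 / 0.03711 = 0.9663
E(R_Ingram) = R_f + β × MRP = 1.4905% + 0.9663 × 5.6867% = 6.99%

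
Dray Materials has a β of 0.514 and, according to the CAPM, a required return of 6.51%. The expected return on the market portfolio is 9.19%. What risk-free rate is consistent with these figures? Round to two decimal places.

3.68%

E(R) = R_f + β(E(R_m) − R_f) = R_f(1 − β) + β·E(R_m)
6.51% = R_f × (1 − 0.514) + 0.514 × 9.19%
6.51% = R_f × 0.486 + 4.72366%
R_f = (6.51% − 4.72366%) / 0.486 = 3.68%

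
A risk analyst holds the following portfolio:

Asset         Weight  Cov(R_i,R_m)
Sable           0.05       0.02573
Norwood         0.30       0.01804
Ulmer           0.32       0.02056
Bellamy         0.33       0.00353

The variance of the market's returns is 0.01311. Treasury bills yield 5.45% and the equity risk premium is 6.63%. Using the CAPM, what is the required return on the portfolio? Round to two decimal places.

β_Sable = 0.02573 / 0.01311 = 1.9626
β_Norwood = 0.01804 / 0.01311 = 1.3760
β_Ulmer = 0.02056 / 0.01311 = 1.5683
β_Bellamy = 0.00353 / 0.01311 = 0.2693
β_P = Σ w_i β_i = 0.05×1.9626 + 0.30×1.3760 + 0.32×1.5683 + 0.33×0.2693 = 1.1017
E(R_P) = R_f + β_P × MRP = 5.45% + 1.1017 × 6.63% = 12.75%

12.75%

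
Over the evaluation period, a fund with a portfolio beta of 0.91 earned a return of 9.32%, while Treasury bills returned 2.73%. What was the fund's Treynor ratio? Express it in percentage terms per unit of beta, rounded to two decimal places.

Treynor = (R_P − R_f) / β_P = (9.32% − 2.73%) / 0.9100 = 6.59% / 0.9100 = 7.24%

7.24%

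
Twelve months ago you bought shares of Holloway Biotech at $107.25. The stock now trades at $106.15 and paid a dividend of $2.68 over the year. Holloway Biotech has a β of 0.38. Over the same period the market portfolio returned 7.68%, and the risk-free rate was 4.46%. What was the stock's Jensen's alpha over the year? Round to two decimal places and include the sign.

Realised HPR = (P1 + D1 − P0) / P0 = (106.15 + 2.68 − 107.25) / 107.25 = 1.58 / 107.25 = 1.4732%
MRP = 7.68% − 4.46% = 3.22%
CAPM required = R_f + β·MRP = 4.46% + 0.38 × 3.22% = 5.6836%
α = realised − required = 1.4732% − 5.6836% = -4.21%

-4.21%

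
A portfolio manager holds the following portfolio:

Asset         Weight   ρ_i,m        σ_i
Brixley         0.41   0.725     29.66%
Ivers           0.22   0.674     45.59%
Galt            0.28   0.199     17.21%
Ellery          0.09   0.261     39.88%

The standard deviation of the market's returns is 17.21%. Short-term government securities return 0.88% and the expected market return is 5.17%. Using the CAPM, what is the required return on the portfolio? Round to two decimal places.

β_Brixley = 0.725 × 29.66% / 17.21% = 1.2495
β_Ivers = 0.674 × 45.59% / 17.21% = 1.7855
β_Galt = 0.199 × 17.21% / 17.21% = 0.1990
β_Ellery = 0.261 × 39.88% / 17.21% = 0.6048
β_P = Σ w_i β_i = 0.41×1.2495 + 0.22×1.7855 + 0.28×0.1990 + 0.09×0.6048 = 1.0153
MRP = 5.17% − 0.88% = 4.29%
E(R_P) = R_f + β_P × MRP = 0.88% + 1.0153 × 4.29% = 5.24%

5.24%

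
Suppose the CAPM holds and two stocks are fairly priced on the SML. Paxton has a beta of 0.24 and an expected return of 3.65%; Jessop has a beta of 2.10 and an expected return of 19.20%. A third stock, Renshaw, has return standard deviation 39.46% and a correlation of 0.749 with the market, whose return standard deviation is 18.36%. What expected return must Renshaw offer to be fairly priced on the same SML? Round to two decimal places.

15.10%

MRP = (19.20% − 3.65%) / (2.10 − 0.24) = 8.3602%
R_f = 3.65% − 0.24 × 8.3602% = 1.6436%
β_Renshaw = ρ·σ_i/σ_m = 0.749 × 39.46 / 18.36 = 1.6098
E(R_Renshaw) = R_f + β × MRP = 1.6436% + 1.6098 × 8.3602% = 15.10%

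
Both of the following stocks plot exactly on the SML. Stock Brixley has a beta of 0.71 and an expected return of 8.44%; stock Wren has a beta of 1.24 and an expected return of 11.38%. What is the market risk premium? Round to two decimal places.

Both satisfy E(R) = R_f + β·MRP, so the slope of the SML is
MRP = (11.38% − 8.44%) / (1.24 − 0.71) = 2.94% / 0.53 = 5.5472%

5.55%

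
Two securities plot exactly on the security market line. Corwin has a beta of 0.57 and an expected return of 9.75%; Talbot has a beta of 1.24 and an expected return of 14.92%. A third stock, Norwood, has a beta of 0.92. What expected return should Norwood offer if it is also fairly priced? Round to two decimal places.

12.45%

MRP (SML slope) = (14.92% − 9.75%) / (1.24 − 0.57) = 5.17% / 0.67 = 7.7164%
R_f (intercept) = 9.75% − 0.57 × 7.7164% = 5.3517%
E(R_Norwood) = R_f + β × MRP = 5.3517% + 0.92 × 7.7164% = 12.45%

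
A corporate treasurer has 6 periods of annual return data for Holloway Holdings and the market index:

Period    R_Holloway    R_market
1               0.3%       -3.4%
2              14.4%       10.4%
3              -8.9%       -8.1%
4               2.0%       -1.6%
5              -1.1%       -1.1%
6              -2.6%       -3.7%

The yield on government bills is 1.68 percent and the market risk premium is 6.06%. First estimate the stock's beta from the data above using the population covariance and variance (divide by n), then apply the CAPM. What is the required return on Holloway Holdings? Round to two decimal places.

Mean R_i = (0.3 + 14.4 − 8.9 + 2.0 − 1.1 − 2.6) / 6 = 0.6833%
Mean R_m = (-3.4 + 10.4 − 8.1 − 1.6 − 1.1 − 3.7) / 6 = -1.2500%
Σ(R_i − R̄_i)(R_m − R̄_m) = 233.5850  ⇒  Cov = 233.5850 / 6 = 38.9308
Σ(R_m − R̄_m)² = 193.4150  ⇒  Var(R_m) = 193.4150 / 6 = 32.2358
β = Cov / Var(R_m) = 38.9308 / 32.2358 = 1.2077
E(R) = R_f + β × MRP = 1.68% + 1.2077 × 6.06% = 9.00%

9.00%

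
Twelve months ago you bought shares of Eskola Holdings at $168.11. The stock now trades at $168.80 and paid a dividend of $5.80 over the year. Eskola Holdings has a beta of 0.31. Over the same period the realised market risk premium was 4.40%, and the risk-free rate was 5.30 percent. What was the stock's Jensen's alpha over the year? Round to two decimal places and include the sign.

Realised HPR = (P1 + D1 − P0) / P0 = (168.80 + 5.80 − 168.11) / 168.11 = 6.49 / 168.11 = 3.8606%
CAPM required = R_f + β·MRP = 5.30% + 0.31 × 4.40% = 6.6640%
α = realised − required = 3.8606% − 6.6640% = -2.80%

-2.80%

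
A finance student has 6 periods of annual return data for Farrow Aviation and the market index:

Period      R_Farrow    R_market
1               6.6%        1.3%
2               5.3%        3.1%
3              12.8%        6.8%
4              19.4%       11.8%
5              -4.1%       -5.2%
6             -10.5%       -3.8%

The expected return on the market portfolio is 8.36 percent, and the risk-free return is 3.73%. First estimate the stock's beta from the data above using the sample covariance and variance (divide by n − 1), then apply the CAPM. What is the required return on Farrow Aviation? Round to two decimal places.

11.24%

Mean R_i = (6.6 + 5.3 + 12.8 + 19.4 − 4.1 − 10.5) / 6 = 4.9167%
Mean R_m = (1.3 + 3.1 + 6.8 + 11.8 − 5.2 − 3.8) / 6 = 2.3333%
Σ(R_i − R̄_i)(R_m − R̄_m) = 333.3567  ⇒  Cov = 333.3567 / 5 = 66.6713
Σ(R_m − R̄_m)² = 205.5933  ⇒  Var(R_m) = 205.5933 / 5 = 41.1187
β = Cov / Var(R_m) = 66.6713 / 41.1187 = 1.6214
MRP = 8.36% − 3.73% = 4.63%
E(R) = R_f + β × MRP = 3.73% + 1.6214 × 4.63% = 11.24%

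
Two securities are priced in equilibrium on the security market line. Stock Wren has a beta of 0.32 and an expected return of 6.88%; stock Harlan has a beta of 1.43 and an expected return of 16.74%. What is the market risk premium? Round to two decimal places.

8.88%

Both satisfy E(R) = R_f + β·MRP, so the slope of the SML is
MRP = (16.74% − 6.88%) / (1.43 − 0.32) = 9.86% / 1.11 = 8.8829%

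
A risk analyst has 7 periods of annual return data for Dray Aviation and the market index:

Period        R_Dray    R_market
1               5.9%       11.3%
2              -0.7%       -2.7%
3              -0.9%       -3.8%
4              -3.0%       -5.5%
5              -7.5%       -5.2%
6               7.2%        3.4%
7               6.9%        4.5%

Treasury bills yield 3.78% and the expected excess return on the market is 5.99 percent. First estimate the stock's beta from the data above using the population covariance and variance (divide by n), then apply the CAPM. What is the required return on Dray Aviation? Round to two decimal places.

8.33%

Mean R_i = (5.9 − 0.7 − 0.9 − 3.0 − 7.5 + 7.2 + 6.9) / 7 = 1.1286%
Mean R_m = (11.3 − 2.7 − 3.8 − 5.5 − 5.2 + 3.4 + 4.5) / 7 = 0.2857%
Σ(R_i − R̄_i)(R_m − R̄_m) = 180.7529  ⇒  Cov = 180.7529 / 7 = 25.8218
Σ(R_m − R̄_m)² = 237.9486  ⇒  Var(R_m) = 237.9486 / 7 = 33.9927
β = Cov / Var(R_m) = 25.8218 / 33.9927 = 0.7596
E(R) = R_f + β × MRP = 3.78% + 0.7596 × 5.99% = 8.33%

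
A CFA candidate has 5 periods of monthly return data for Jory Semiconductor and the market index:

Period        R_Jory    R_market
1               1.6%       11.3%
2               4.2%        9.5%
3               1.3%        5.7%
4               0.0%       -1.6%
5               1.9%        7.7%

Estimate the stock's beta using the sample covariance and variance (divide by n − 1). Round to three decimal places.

0.214

Mean R_i = (1.6 + 4.2 + 1.3 + 0.0 + 1.9) / 5 = 1.8000%
Mean R_m = (11.3 + 9.5 + 5.7 − 1.6 + 7.7) / 5 = 6.5200%
Σ(R_i − R̄_i)(R_m − R̄_m) = 21.3400  ⇒  Cov = 21.3400 / 4 = 5.3350
Σ(R_m − R̄_m)² = 99.7280  ⇒  Var(R_m) = 99.7280 / 4 = 24.9320
β = Cov / Var(R_m) = 5.3350 / 24.9320 = 0.2140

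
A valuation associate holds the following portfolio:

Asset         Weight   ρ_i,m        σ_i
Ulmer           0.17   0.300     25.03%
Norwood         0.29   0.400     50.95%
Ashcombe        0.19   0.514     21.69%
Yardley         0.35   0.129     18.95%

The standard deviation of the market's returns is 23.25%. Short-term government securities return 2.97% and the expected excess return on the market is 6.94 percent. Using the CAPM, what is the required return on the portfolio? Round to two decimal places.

β_Ulmer = 0.300 × 25.03% / 23.25% = 0.3230
β_Norwood = 0.400 × 50.95% / 23.25% = 0.8766
β_Ashcombe = 0.514 × 21.69% / 23.25% = 0.4795
β_Yardley = 0.129 × 18.95% / 23.25% = 0.1051
β_P = Σ w_i β_i = 0.17×0.3230 + 0.29×0.8766 + 0.19×0.4795 + 0.35×0.1051 = 0.4370
E(R_P) = R_f + β_P × MRP = 2.97% + 0.4370 × 6.94% = 6.00%

6.00%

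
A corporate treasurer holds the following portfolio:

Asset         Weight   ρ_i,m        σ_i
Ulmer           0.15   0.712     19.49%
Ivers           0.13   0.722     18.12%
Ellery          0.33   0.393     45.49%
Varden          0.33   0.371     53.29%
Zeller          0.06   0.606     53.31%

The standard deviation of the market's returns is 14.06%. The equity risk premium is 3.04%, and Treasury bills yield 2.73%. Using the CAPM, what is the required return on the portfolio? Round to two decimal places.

6.65%

β_Ulmer = 0.712 × 19.49% / 14.06% = 0.9870
β_Ivers = 0.722 × 18.12% / 14.06% = 0.9305
β_Ellery = 0.393 × 45.49% / 14.06% = 1.2715
β_Varden = 0.371 × 53.29% / 14.06% = 1.4062
β_Zeller = 0.606 × 53.31% / 14.06% = 2.2977
β_P = Σ w_i β_i = 0.15×0.9870 + 0.13×0.9305 + 0.33×1.2715 + 0.33×1.4062 + 0.06×2.2977 = 1.2905
E(R_P) = R_f + β_P × MRP = 2.73% + 1.2905 × 3.04% = 6.65%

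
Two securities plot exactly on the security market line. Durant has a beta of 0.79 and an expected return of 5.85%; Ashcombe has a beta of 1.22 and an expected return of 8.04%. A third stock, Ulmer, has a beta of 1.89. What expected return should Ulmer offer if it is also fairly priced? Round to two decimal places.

11.45%

MRP (SML slope) = (8.04% − 5.85%) / (1.22 − 0.79) = 2.19% / 0.43 = 5.0930%
R_f (intercept) = 5.85% − 0.79 × 5.0930% = 1.8265%
E(R_Ulmer) = R_f + β × MRP = 1.8265% + 1.89 × 5.0930% = 11.45%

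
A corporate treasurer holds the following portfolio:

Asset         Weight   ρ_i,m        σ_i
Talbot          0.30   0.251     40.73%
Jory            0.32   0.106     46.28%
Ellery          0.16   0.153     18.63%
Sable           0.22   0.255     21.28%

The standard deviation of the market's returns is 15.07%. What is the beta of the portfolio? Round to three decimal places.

β_Talbot = 0.251 × 40.73% / 15.07% = 0.6784
β_Jory = 0.106 × 46.28% / 15.07% = 0.3255
β_Ellery = 0.153 × 18.63% / 15.07% = 0.1891
β_Sable = 0.255 × 21.28% / 15.07% = 0.3601
β_P = Σ w_i β_i = 0.30×0.6784 + 0.32×0.3255 + 0.16×0.1891 + 0.22×0.3601 = 0.4172

0.417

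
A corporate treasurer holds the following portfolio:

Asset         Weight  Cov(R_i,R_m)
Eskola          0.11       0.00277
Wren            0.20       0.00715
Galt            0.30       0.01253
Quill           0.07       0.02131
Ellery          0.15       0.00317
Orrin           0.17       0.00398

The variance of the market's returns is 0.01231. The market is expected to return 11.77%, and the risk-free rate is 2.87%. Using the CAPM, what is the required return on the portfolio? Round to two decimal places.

8.75%

β_Eskola = 0.00277 / 0.01231 = 0.2250
β_Wren = 0.00715 / 0.01231 = 0.5808
β_Galt = 0.01253 / 0.01231 = 1.0179
β_Quill = 0.02131 / 0.01231 = 1.7311
β_Ellery = 0.00317 / 0.01231 = 0.2575
β_Orrin = 0.00398 / 0.01231 = 0.3233
β_P = Σ w_i β_i = 0.11×0.2250 + 0.20×0.5808 + 0.30×1.0179 + 0.07×1.7311 + 0.15×0.2575 + 0.17×0.3233 = 0.6610
MRP = 11.77% − 2.87% = 8.90%
E(R_P) = R_f + β_P × MRP = 2.87% + 0.6610 × 8.90% = 8.75%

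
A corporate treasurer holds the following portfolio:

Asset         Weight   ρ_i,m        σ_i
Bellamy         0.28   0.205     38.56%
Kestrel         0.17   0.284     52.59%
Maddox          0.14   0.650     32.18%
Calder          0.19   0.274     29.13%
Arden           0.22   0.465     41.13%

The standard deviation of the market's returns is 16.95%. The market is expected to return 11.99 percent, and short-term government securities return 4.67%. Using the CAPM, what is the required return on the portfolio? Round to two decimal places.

10.46%

β_Bellamy = 0.205 × 38.56% / 16.95% = 0.4664
β_Kestrel = 0.284 × 52.59% / 16.95% = 0.8812
β_Maddox = 0.650 × 32.18% / 16.95% = 1.2340
β_Calder = 0.274 × 29.13% / 16.95% = 0.4709
β_Arden = 0.465 × 41.13% / 16.95% = 1.1283
β_P = Σ w_i β_i = 0.28×0.4664 + 0.17×0.8812 + 0.14×1.2340 + 0.19×0.4709 + 0.22×1.1283 = 0.7909
MRP = 11.99% − 4.67% = 7.32%
E(R_P) = R_f + β_P × MRP = 4.67% + 0.7909 × 7.32% = 10.46%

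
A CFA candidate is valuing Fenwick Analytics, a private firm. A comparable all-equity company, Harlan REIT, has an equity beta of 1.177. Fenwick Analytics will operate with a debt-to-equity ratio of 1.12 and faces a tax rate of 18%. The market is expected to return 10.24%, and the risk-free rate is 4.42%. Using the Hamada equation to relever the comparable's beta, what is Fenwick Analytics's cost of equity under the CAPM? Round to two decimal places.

β_L = β_U × [1 + (1 − t)(D/E)] = 1.177 × [1 + (1 − 0.18) × 1.12]
    = 1.177 × [1 + 0.82 × 1.12] = 1.177 × 1.9184 = 2.2580
MRP = 10.24% − 4.42% = 5.82%
E(R) = R_f + β_L × MRP = 4.42% + 2.2580 × 5.82% = 17.56%

17.56%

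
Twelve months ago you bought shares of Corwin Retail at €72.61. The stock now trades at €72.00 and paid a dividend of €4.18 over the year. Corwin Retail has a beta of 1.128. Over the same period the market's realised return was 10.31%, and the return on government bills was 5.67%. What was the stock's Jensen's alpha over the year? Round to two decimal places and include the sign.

-5.99%

Realised HPR = (P1 + D1 − P0) / P0 = (72.00 + 4.18 − 72.61) / 72.61 = 3.57 / 72.61 = 4.9167%
MRP = 10.31% − 5.67% = 4.64%
CAPM required = R_f + β·MRP = 5.67% + 1.128 × 4.64% = 10.90392%
α = realised − required = 4.9167% − 10.90392% = -5.99%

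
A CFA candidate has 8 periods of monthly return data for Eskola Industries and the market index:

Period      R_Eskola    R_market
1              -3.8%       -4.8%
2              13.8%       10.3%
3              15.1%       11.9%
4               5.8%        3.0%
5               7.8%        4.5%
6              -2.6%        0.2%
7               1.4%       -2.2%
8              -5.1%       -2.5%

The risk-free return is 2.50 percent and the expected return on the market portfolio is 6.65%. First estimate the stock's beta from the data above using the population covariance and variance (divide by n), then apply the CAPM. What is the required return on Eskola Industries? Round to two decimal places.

Mean R_i = (-3.8 + 13.8 + 15.1 + 5.8 + 7.8 − 2.6 + 1.4 − 5.1) / 8 = 4.0500%
Mean R_m = (-4.8 + 10.3 + 11.9 + 3.0 + 4.5 + 0.2 − 2.2 − 2.5) / 8 = 2.5500%
Σ(R_i − R̄_i)(R_m − R̄_m) = 319.1000  ⇒  Cov = 319.1000 / 8 = 39.8875
Σ(R_m − R̄_m)² = 259.1000  ⇒  Var(R_m) = 259.1000 / 8 = 32.3875
β = Cov / Var(R_m) = 39.8875 / 32.3875 = 1.2316
MRP = 6.65% − 2.50% = 4.15%
E(R) = R_f + β × MRP = 2.50% + 1.2316 × 4.15% = 7.61%

7.61%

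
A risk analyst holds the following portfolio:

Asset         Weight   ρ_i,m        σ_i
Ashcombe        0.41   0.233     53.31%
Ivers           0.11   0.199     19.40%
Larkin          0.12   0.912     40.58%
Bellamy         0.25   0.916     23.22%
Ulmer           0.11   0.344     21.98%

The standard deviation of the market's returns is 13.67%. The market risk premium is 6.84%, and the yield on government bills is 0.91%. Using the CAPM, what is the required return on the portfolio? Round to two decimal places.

β_Ashcombe = 0.233 × 53.31% / 13.67% = 0.9086
β_Ivers = 0.199 × 19.40% / 13.67% = 0.2824
β_Larkin = 0.912 × 40.58% / 13.67% = 2.7073
β_Bellamy = 0.916 × 23.22% / 13.67% = 1.5559
β_Ulmer = 0.344 × 21.98% / 13.67% = 0.5531
β_P = Σ w_i β_i = 0.41×0.9086 + 0.11×0.2824 + 0.12×2.7073 + 0.25×1.5559 + 0.11×0.5531 = 1.1783
E(R_P) = R_f + β_P × MRP = 0.91% + 1.1783 × 6.84% = 8.97%

8.97%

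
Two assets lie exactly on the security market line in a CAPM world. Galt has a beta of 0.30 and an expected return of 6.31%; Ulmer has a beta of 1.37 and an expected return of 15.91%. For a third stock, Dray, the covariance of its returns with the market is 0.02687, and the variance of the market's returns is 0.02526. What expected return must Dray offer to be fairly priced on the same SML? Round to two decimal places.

13.16%

MRP = (15.91% − 6.31%) / (1.37 − 0.30) = 8.9720%
R_f = 6.31% − 0.30 × 8.9720% = 3.6184%
β_Dray = Cov / Var(R_m) = 0.02687 / 0.02526 = 1.0637
E(R_Dray) = R_f + β × MRP = 3.6184% + 1.0637 × 8.9720% = 13.16%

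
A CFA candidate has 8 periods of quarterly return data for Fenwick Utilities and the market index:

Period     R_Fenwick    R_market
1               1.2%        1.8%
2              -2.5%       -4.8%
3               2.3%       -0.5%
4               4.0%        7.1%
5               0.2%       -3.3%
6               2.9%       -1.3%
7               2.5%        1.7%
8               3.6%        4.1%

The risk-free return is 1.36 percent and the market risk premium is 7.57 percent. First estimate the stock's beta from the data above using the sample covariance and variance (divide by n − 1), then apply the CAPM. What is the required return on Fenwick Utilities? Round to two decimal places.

Mean R_i = (1.2 − 2.5 + 2.3 + 4.0 + 0.2 + 2.9 + 2.5 + 3.6) / 8 = 1.7750%
Mean R_m = (1.8 − 4.8 − 0.5 + 7.1 − 3.3 − 1.3 + 1.7 + 4.1) / 8 = 0.6000%
Σ(R_i − R̄_i)(R_m − R̄_m) = 47.4700  ⇒  Cov = 47.4700 / 7 = 6.7814
Σ(R_m − R̄_m)² = 106.3400  ⇒  Var(R_m) = 106.3400 / 7 = 15.1914
β = Cov / Var(R_m) = 6.7814 / 15.1914 = 0.4464
E(R) = R_f + β × MRP = 1.36% + 0.4464 × 7.57% = 4.74%

4.74%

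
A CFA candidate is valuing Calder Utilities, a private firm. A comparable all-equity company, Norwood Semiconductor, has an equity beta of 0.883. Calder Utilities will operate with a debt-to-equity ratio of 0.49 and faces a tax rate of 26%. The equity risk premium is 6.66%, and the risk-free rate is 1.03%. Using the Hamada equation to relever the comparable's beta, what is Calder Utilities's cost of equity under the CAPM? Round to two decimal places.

β_L = β_U × [1 + (1 − t)(D/E)] = 0.883 × [1 + (1 − 0.26) × 0.49]
    = 0.883 × [1 + 0.74 × 0.49] = 0.883 × 1.3626 = 1.2032
E(R) = R_f + β_L × MRP = 1.03% + 1.2032 × 6.66% = 9.04%

9.04%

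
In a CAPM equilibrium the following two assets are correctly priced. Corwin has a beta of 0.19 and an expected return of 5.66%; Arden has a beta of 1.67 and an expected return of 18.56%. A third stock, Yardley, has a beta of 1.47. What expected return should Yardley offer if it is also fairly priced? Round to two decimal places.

16.82%

MRP (SML slope) = (18.56% − 5.66%) / (1.67 − 0.19) = 12.90% / 1.48 = 8.7162%
R_f (intercept) = 5.66% − 0.19 × 8.7162% = 4.0039%
E(R_Yardley) = R_f + β × MRP = 4.0039% + 1.47 × 8.7162% = 16.82%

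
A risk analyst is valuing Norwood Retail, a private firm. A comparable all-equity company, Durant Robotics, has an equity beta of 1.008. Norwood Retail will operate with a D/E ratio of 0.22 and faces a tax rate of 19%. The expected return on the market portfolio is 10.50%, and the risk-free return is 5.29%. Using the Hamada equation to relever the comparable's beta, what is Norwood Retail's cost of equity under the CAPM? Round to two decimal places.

β_L = β_U × [1 + (1 − t)(D/E)] = 1.008 × [1 + (1 − 0.19) × 0.22]
    = 1.008 × [1 + 0.81 × 0.22] = 1.008 × 1.1782 = 1.1876
MRP = 10.50% − 5.29% = 5.21%
E(R) = R_f + β_L × MRP = 5.29% + 1.1876 × 5.21% = 11.48%

11.48%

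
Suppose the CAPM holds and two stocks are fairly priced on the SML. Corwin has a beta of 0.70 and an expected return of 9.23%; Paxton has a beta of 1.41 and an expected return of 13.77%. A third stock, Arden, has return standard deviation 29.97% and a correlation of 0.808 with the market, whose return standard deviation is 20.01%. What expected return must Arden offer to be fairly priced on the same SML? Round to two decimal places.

MRP = (13.77% − 9.23%) / (1.41 − 0.70) = 6.3944%
R_f = 9.23% − 0.70 × 6.3944% = 4.7539%
β_Arden = ρ·σ_i/σ_m = 0.808 × 29.97 / 20.01 = 1.2102
E(R_Arden) = R_f + β × MRP = 4.7539% + 1.2102 × 6.3944% = 12.49%

12.49%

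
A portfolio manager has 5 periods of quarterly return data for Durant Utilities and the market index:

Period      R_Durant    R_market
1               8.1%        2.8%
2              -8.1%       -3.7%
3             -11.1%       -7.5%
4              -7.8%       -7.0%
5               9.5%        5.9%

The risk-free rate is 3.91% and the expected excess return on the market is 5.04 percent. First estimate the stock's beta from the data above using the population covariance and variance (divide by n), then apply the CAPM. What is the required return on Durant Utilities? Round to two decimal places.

Mean R_i = (8.1 − 8.1 − 11.1 − 7.8 + 9.5) / 5 = -1.8800%
Mean R_m = (2.8 − 3.7 − 7.5 − 7.0 + 5.9) / 5 = -1.9000%
Σ(R_i − R̄_i)(R_m − R̄_m) = 228.6900  ⇒  Cov = 228.6900 / 5 = 45.7380
Σ(R_m − R̄_m)² = 143.5400  ⇒  Var(R_m) = 143.5400 / 5 = 28.7080
β = Cov / Var(R_m) = 45.7380 / 28.7080 = 1.5932
E(R) = R_f + β × MRP = 3.91% + 1.5932 × 5.04% = 11.94%

11.94%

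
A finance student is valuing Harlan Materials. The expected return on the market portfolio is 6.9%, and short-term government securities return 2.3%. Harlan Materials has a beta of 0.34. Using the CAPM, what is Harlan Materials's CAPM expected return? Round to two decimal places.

Market risk premium = E(R_m) − R_f = 6.9% − 2.3% = 4.60%
E(R) = R_f + β × MRP = 2.3% + 0.34 × 4.6% = 3.86%

3.86%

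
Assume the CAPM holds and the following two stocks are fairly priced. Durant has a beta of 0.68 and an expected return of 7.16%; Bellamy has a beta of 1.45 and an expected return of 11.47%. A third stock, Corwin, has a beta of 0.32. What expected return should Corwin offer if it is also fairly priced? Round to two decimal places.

5.14%

MRP (SML slope) = (11.47% − 7.16%) / (1.45 − 0.68) = 4.31% / 0.77 = 5.5974%
R_f (intercept) = 7.16% − 0.68 × 5.5974% = 3.3538%
E(R_Corwin) = R_f + β × MRP = 3.3538% + 0.32 × 5.5974% = 5.14%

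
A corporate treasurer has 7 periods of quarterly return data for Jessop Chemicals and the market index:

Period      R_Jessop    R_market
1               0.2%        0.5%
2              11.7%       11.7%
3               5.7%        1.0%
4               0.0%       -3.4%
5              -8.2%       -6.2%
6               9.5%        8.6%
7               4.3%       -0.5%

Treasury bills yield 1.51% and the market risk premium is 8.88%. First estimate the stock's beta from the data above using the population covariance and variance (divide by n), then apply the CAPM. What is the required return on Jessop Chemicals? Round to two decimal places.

10.08%

Mean R_i = (0.2 + 11.7 + 5.7 + 0.0 − 8.2 + 9.5 + 4.3) / 7 = 3.3143%
Mean R_m = (0.5 + 11.7 + 1.0 − 3.4 − 6.2 + 8.6 − 0.5) / 7 = 1.6714%
Σ(R_i − R̄_i)(R_m − R̄_m) = 234.3029  ⇒  Cov = 234.3029 / 7 = 33.4718
Σ(R_m − R̄_m)² = 242.7943  ⇒  Var(R_m) = 242.7943 / 7 = 34.6849
β = Cov / Var(R_m) = 33.4718 / 34.6849 = 0.9650
E(R) = R_f + β × MRP = 1.51% + 0.9650 × 8.88% = 10.08%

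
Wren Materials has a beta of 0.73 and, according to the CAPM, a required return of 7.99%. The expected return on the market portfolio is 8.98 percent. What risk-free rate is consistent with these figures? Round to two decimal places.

5.31%

E(R) = R_f + β(E(R_m) − R_f) = R_f(1 − β) + β·E(R_m)
7.99% = R_f × (1 − 0.73) + 0.73 × 8.98%
7.99% = R_f × 0.27 + 6.5554%
R_f = (7.99% − 6.5554%) / 0.27 = 5.31%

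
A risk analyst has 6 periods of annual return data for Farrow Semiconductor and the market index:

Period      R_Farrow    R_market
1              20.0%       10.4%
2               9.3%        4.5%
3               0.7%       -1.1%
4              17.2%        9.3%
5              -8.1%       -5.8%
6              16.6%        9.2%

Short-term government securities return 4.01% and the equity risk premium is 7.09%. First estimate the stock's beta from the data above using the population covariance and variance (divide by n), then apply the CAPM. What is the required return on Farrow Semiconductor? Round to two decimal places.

15.84%

Mean R_i = (20.0 + 9.3 + 0.7 + 17.2 − 8.1 + 16.6) / 6 = 9.2833%
Mean R_m = (10.4 + 4.5 − 1.1 + 9.3 − 5.8 + 9.2) / 6 = 4.4167%
Σ(R_i − R̄_i)(R_m − R̄_m) = 362.7317  ⇒  Cov = 362.7317 / 6 = 60.4553
Σ(R_m − R̄_m)² = 217.3483  ⇒  Var(R_m) = 217.3483 / 6 = 36.2247
β = Cov / Var(R_m) = 60.4553 / 36.2247 = 1.6689
E(R) = R_f + β × MRP = 4.01% + 1.6689 × 7.09% = 15.84%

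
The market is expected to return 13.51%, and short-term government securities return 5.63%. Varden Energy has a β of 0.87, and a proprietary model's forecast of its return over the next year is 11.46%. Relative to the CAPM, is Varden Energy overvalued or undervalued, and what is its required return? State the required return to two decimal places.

MRP = 13.51% − 5.63% = 7.88%
Required return = R_f + β·MRP = 5.63% + 0.87 × 7.88% = 12.49%
Forecast 11.46% < required 12.49% → the stock plots below the SML → overvalued.

Overvalued; required return 12.49%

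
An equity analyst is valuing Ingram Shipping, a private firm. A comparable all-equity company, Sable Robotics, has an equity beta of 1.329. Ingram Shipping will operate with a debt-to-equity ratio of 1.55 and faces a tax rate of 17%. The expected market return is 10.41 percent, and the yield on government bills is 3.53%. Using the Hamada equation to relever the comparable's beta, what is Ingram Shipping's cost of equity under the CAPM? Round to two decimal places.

24.44%

β_L = β_U × [1 + (1 − t)(D/E)] = 1.329 × [1 + (1 − 0.17) × 1.55]
    = 1.329 × [1 + 0.83 × 1.55] = 1.329 × 2.2865 = 3.0388
MRP = 10.41% − 3.53% = 6.88%
E(R) = R_f + β_L × MRP = 3.53% + 3.0388 × 6.88% = 24.44%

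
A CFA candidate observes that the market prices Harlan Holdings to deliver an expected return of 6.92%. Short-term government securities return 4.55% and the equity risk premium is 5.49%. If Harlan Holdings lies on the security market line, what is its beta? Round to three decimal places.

0.432

β = (E(R) − R_f) / MRP = (6.92% − 4.55%) / 5.49% = 2.37% / 5.49% = 0.432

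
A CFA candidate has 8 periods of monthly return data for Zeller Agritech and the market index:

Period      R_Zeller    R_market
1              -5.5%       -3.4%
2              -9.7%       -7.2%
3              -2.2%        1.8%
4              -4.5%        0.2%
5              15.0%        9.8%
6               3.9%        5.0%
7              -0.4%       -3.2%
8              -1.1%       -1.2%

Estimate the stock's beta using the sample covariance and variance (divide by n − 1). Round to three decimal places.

1.275

Mean R_i = (-5.5 − 9.7 − 2.2 − 4.5 + 15.0 + 3.9 − 0.4 − 1.1) / 8 = -0.5625%
Mean R_m = (-3.4 − 7.2 + 1.8 + 0.2 + 9.8 + 5.0 − 3.2 − 1.2) / 8 = 0.2250%
Σ(R_i − R̄_i)(R_m − R̄_m) = 253.7925  ⇒  Cov = 253.7925 / 7 = 36.2561
Σ(R_m − R̄_m)² = 198.9950  ⇒  Var(R_m) = 198.9950 / 7 = 28.4279
β = Cov / Var(R_m) = 36.2561 / 28.4279 = 1.2754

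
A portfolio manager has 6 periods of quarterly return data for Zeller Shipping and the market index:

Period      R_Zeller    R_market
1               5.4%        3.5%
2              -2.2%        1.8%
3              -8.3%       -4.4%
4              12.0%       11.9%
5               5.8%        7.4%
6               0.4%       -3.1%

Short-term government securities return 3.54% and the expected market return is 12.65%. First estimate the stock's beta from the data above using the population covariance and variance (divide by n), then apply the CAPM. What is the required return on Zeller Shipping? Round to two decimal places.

Mean R_i = (5.4 − 2.2 − 8.3 + 12.0 + 5.8 + 0.4) / 6 = 2.1833%
Mean R_m = (3.5 + 1.8 − 4.4 + 11.9 + 7.4 − 3.1) / 6 = 2.8500%
Σ(R_i − R̄_i)(R_m − R̄_m) = 198.6050  ⇒  Cov = 198.6050 / 6 = 33.1008
Σ(R_m − R̄_m)² = 192.0950  ⇒  Var(R_m) = 192.0950 / 6 = 32.0158
β = Cov / Var(R_m) = 33.1008 / 32.0158 = 1.0339
MRP = 12.65% − 3.54% = 9.11%
E(R) = R_f + β × MRP = 3.54% + 1.0339 × 9.11% = 12.96%

12.96%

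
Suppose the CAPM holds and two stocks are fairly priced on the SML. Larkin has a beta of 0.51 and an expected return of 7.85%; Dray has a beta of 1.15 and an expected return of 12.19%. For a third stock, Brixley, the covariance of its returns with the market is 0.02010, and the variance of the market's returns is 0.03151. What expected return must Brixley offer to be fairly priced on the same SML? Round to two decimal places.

8.72%

MRP = (12.19% − 7.85%) / (1.15 − 0.51) = 6.7813%
R_f = 7.85% − 0.51 × 6.7813% = 4.3915%
β_Brixley = Cov / Var(R_m) = 0.02010 / 0.03151 = 0.6379
E(R_Brixley) = R_f + β × MRP = 4.3915% + 0.6379 × 6.7813% = 8.72%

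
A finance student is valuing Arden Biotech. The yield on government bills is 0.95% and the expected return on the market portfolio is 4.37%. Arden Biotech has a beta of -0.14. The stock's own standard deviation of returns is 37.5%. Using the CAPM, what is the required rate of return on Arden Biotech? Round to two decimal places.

Market risk premium = E(R_m) − R_f = 4.37% − 0.95% = 3.42%
E(R) = R_f + β × MRP = 0.95% + -0.14 × 3.42% = 0.47%

0.47%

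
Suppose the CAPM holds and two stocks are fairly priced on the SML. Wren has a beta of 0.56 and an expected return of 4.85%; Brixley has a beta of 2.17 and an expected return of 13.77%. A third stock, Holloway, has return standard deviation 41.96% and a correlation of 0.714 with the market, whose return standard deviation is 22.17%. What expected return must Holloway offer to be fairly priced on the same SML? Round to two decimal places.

MRP = (13.77% − 4.85%) / (2.17 − 0.56) = 5.5404%
R_f = 4.85% − 0.56 × 5.5404% = 1.7474%
β_Holloway = ρ·σ_i/σ_m = 0.714 × 41.96 / 22.17 = 1.3514
E(R_Holloway) = R_f + β × MRP = 1.7474% + 1.3514 × 5.5404% = 9.23%

9.23%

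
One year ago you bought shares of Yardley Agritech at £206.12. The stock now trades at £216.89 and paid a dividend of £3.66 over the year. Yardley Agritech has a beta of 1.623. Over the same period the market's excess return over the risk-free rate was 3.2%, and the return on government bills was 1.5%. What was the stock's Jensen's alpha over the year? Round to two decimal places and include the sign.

Realised HPR = (P1 + D1 − P0) / P0 = (216.89 + 3.66 − 206.12) / 206.12 = 14.43 / 206.12 = 7.0008%
CAPM required = R_f + β·MRP = 1.5% + 1.623 × 3.2% = 6.6936%
α = realised − required = 7.0008% − 6.6936% = +0.31%

+0.31%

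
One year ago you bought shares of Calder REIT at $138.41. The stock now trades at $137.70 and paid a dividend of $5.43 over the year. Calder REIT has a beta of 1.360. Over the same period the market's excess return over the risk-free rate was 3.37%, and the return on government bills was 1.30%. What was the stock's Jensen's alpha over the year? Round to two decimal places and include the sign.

-2.47%

Realised HPR = (P1 + D1 − P0) / P0 = (137.70 + 5.43 − 138.41) / 138.41 = 4.72 / 138.41 = 3.4102%
CAPM required = R_f + β·MRP = 1.30% + 1.360 × 3.37% = 5.88320%
α = realised − required = 3.4102% − 5.88320% = -2.47%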